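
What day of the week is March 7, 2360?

Monday

Doomsday rule: the anchor day for the 2300s is Wednesday. For year 60: 60÷12 = 5 r 0, and 0÷4 = 0, so 5+0+0 = 5.
Wednesday + 5 ≡ Monday — that's 2360's doomsday.
In March the doomsday date is Mar 14.
Mar 7 is 7 days before Mar 14; 7 mod 7 = 0, so Monday − 0 = Monday.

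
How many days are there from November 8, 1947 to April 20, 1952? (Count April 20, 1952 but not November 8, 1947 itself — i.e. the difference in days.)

1625

Nov 8, 1947 → Nov 8, 1948: 366 days (Feb 29, 1948 is in that span).
Nov 8, 1948 → Nov 8, 1949: 365 days.
Nov 8, 1949 → Nov 8, 1950: 365 days.
Nov 8, 1950 → Nov 8, 1951: 365 days.
Nov 8, 1951 → Dec 8, 1951: 30 days (November has 30).
Dec 8, 1951 → Jan 8, 1952: 31 days (December has 31).
Jan 8, 1952 → Feb 8, 1952: 31 days (January has 31).
Feb 8, 1952 → Mar 8, 1952: 29 days (February has 29).
Mar 8, 1952 → Apr 8, 1952: 31 days (March has 31).
Apr 8, 1952 → Apr 20, 1952: 12 days.
Total: 1625 days.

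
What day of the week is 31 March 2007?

January 1, 2007 is a Monday.
Jan 1, 2007 → Feb 1, 2007: 31 days (January has 31).
Feb 1, 2007 → Mar 1, 2007: 28 days (February has 28).
Mar 1, 2007 → Mar 31, 2007: 30 days.
Total: 89 days.
89 mod 7 = 5, so Monday + 5 = Saturday.

Saturday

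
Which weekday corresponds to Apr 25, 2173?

Sunday

Doomsday rule: the anchor day for the 2100s is Sunday. For year 73: 73÷12 = 6 r 1, and 1÷4 = 0, so 6+1+0 = 7.
Sunday + 7 ≡ Sunday — that's 2173's doomsday.
In April the doomsday date is Apr 4.
Apr 25 is 21 days after Apr 4; 21 mod 7 = 0, so Sunday + 0 = Sunday.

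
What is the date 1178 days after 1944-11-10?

+365 (one year) → Nov 10, 1945 (813 left).
+365 (one year) → Nov 10, 1946 (448 left).
+365 (one year) → Nov 10, 1947 (83 left).
Nov has 30 days: +21 → Dec 1, 1947 (62 left).
Dec has 31 days: +31 → Jan 1, 1948 (31 left).
Jan has 31 days: +31 → Feb 1, 1948 (0 left).

February 1, 1948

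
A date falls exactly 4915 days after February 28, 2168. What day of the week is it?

Monday

Feb 28, 2168 is a Sunday.
4915 mod 7 = 1, so 4915 days after a Sunday is Sunday + 1 = Monday.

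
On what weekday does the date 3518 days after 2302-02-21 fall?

Feb 21, 2302 is a Friday.
3518 mod 7 = 4, so 3518 days after a Friday is Friday + 4 = Tuesday.

Tuesday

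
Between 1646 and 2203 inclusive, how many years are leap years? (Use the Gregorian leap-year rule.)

134

Multiples of 4 in [1646,2203]: 139.
Of those, multiples of 100: 6 (not leap unless ÷400).
Multiples of 400: 1.
Leap years = 139 − 6 + 1 = 134.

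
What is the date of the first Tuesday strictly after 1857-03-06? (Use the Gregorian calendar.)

March 10, 1857

Mar 6, 1857 is a Friday.
From Friday to the next Tuesday is 4 days.
Mar 6, 1857 + 4 = Mar 10, 1857.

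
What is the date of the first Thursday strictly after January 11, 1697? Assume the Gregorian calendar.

January 17, 1697

Jan 11, 1697 is a Friday.
From Friday to the next Thursday is 6 days.
Jan 11, 1697 + 6 = Jan 17, 1697.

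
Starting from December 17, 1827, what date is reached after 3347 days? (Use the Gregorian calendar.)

February 14, 1837

+366 (one year; includes Feb 29, 1828) → Dec 17, 1828 (2981 left).
+365 (one year) → Dec 17, 1829 (2616 left).
+365 (one year) → Dec 17, 1830 (2251 left).
+365 (one year) → Dec 17, 1831 (1886 left).
+366 (one year; includes Feb 29, 1832) → Dec 17, 1832 (1520 left).
+365 (one year) → Dec 17, 1833 (1155 left).
+365 (one year) → Dec 17, 1834 (790 left).
+365 (one year) → Dec 17, 1835 (425 left).
+366 (one year; includes Feb 29, 1836) → Dec 17, 1836 (59 left).
Dec has 31 days: +15 → Jan 1, 1837 (44 left).
Jan has 31 days: +31 → Feb 1, 1837 (13 left).
+13 → Feb 14, 1837.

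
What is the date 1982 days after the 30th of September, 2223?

March 4, 2229

+366 (one year; includes Feb 29, 2224) → Sep 30, 2224 (1616 left).
+365 (one year) → Sep 30, 2225 (1251 left).
+365 (one year) → Sep 30, 2226 (886 left).
+365 (one year) → Sep 30, 2227 (521 left).
+366 (one year; includes Feb 29, 2228) → Sep 30, 2228 (155 left).
Sep has 30 days: +1 → Oct 1, 2228 (154 left).
Oct has 31 days: +31 → Nov 1, 2228 (123 left).
Nov has 30 days: +30 → Dec 1, 2228 (93 left).
Dec has 31 days: +31 → Jan 1, 2229 (62 left).
Jan has 31 days: +31 → Feb 1, 2229 (31 left).
Feb has 28 days: +28 → Mar 1, 2229 (3 left).
+3 → Mar 4, 2229.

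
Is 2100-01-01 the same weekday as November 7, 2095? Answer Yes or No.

From Nov 7, 2095 to Jan 1, 2100 is 1516 days.
1516 mod 7 = 4, so they are different weekdays.
(Nov 7, 2095 is a Monday; Jan 1, 2100 is a Friday.)

No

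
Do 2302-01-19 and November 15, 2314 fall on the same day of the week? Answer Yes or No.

From Jan 19, 2302 to Nov 15, 2314 is 4683 days.
4683 mod 7 = 0, so they are the same weekday.
(Jan 19, 2302 is a Sunday; Nov 15, 2314 is a Sunday.)

Yes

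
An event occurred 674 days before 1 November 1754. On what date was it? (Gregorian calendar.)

December 27, 1752

−365 (one year) → Nov 1, 1753 (309 left).
−1 → Oct 31, 1753 (end of Oct, 31 days; 308 left).
−31 → Sep 30, 1753 (end of Sep, 30 days; 277 left).
−30 → Aug 31, 1753 (end of Aug, 31 days; 247 left).
−31 → Jul 31, 1753 (end of Jul, 31 days; 216 left).
−31 → Jun 30, 1753 (end of Jun, 30 days; 185 left).
−30 → May 31, 1753 (end of May, 31 days; 155 left).
−31 → Apr 30, 1753 (end of Apr, 30 days; 124 left).
−30 → Mar 31, 1753 (end of Mar, 31 days; 94 left).
−31 → Feb 28, 1753 (end of Feb, 28 days; 63 left).
−28 → Jan 31, 1753 (end of Jan, 31 days; 35 left).
−31 → Dec 31, 1752 (end of Dec, 31 days; 4 left).
−4 → Dec 27, 1752.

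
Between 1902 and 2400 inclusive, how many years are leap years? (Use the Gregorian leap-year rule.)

Multiples of 4 in [1902,2400]: 125.
Of those, multiples of 100: 5 (not leap unless ÷400).
Multiples of 400: 2.
Leap years = 125 − 5 + 2 = 122.

122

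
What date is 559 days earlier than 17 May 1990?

−365 (one year) → May 17, 1989 (194 left).
−17 → Apr 30, 1989 (end of Apr, 30 days; 177 left).
−30 → Mar 31, 1989 (end of Mar, 31 days; 147 left).
−31 → Feb 28, 1989 (end of Feb, 28 days; 116 left).
−28 → Jan 31, 1989 (end of Jan, 31 days; 88 left).
−31 → Dec 31, 1988 (end of Dec, 31 days; 57 left).
−31 → Nov 30, 1988 (end of Nov, 30 days; 26 left).
−26 → Nov 4, 1988.

November 4, 1988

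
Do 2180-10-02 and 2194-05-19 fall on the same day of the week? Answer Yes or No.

From Oct 2, 2180 to May 19, 2194 is 4977 days.
4977 mod 7 = 0, so they are the same weekday.
(Oct 2, 2180 is a Monday; May 19, 2194 is a Monday.)

Yes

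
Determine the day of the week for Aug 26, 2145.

January 1, 2145 is a Friday.
Jan 1, 2145 → Feb 1, 2145: 31 days (January has 31).
Feb 1, 2145 → Mar 1, 2145: 28 days (February has 28).
Mar 1, 2145 → Apr 1, 2145: 31 days (March has 31).
Apr 1, 2145 → May 1, 2145: 30 days (April has 30).
May 1, 2145 → Jun 1, 2145: 31 days (May has 31).
Jun 1, 2145 → Jul 1, 2145: 30 days (June has 30).
Jul 1, 2145 → Aug 1, 2145: 31 days (July has 31).
Aug 1, 2145 → Aug 26, 2145: 25 days.
Total: 237 days.
237 mod 7 = 6, so Friday + 6 = Thursday.

Thursday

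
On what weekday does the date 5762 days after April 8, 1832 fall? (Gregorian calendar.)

First find the weekday of Apr 8, 1832. Doomsday rule: the anchor day for the 1800s is Friday. For year 32: 32÷12 = 2 r 8, and 8÷4 = 2, so 2+8+2 = 12.
Friday + 12 ≡ Wednesday — that's 1832's doomsday.
In April the doomsday date is Apr 4.
Apr 8 is 4 days after Apr 4; 4 mod 7 = 4, so Wednesday + 4 = Sunday.
5762 mod 7 = 1, so 5762 days after a Sunday is Sunday + 1 = Monday.

Monday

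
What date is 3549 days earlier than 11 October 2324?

−366 (one year; includes Feb 29, 2324) → Oct 11, 2323 (3183 left).
−365 (one year) → Oct 11, 2322 (2818 left).
−365 (one year) → Oct 11, 2321 (2453 left).
−365 (one year) → Oct 11, 2320 (2088 left).
−366 (one year; includes Feb 29, 2320) → Oct 11, 2319 (1722 left).
−365 (one year) → Oct 11, 2318 (1357 left).
−365 (one year) → Oct 11, 2317 (992 left).
−365 (one year) → Oct 11, 2316 (627 left).
−366 (one year; includes Feb 29, 2316) → Oct 11, 2315 (261 left).
−11 → Sep 30, 2315 (end of Sep, 30 days; 250 left).
−30 → Aug 31, 2315 (end of Aug, 31 days; 220 left).
−31 → Jul 31, 2315 (end of Jul, 31 days; 189 left).
−31 → Jun 30, 2315 (end of Jun, 30 days; 158 left).
−30 → May 31, 2315 (end of May, 31 days; 128 left).
−31 → Apr 30, 2315 (end of Apr, 30 days; 97 left).
−30 → Mar 31, 2315 (end of Mar, 31 days; 67 left).
−31 → Feb 28, 2315 (end of Feb, 28 days; 36 left).
−28 → Jan 31, 2315 (end of Jan, 31 days; 8 left).
−8 → Jan 23, 2315.

January 23, 2315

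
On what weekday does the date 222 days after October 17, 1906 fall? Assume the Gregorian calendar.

Monday

First find the weekday of Oct 17, 1906. Doomsday rule: the anchor day for the 1900s is Wednesday. For year 06: 6÷12 = 0 r 6, and 6÷4 = 1, so 0+6+1 = 7.
Wednesday + 7 ≡ Wednesday — that's 1906's doomsday.
In October the doomsday date is Oct 10.
Oct 17 is 7 days after Oct 10; 7 mod 7 = 0, so Wednesday + 0 = Wednesday.
222 mod 7 = 5, so 222 days after a Wednesday is Wednesday + 5 = Monday.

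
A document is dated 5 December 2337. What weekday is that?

Sunday

Doomsday rule: the anchor day for the 2300s is Wednesday. For year 37: 37÷12 = 3 r 1, and 1÷4 = 0, so 3+1+0 = 4.
Wednesday + 4 ≡ Sunday — that's 2337's doomsday.
In December the doomsday date is Dec 12.
Dec 5 is 7 days before Dec 12; 7 mod 7 = 0, so Sunday − 0 = Sunday.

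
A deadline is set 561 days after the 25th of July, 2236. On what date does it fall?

February 6, 2238

+365 (one year) → Jul 25, 2237 (196 left).
Jul has 31 days: +7 → Aug 1, 2237 (189 left).
Aug has 31 days: +31 → Sep 1, 2237 (158 left).
Sep has 30 days: +30 → Oct 1, 2237 (128 left).
Oct has 31 days: +31 → Nov 1, 2237 (97 left).
Nov has 30 days: +30 → Dec 1, 2237 (67 left).
Dec has 31 days: +31 → Jan 1, 2238 (36 left).
Jan has 31 days: +31 → Feb 1, 2238 (5 left).
+5 → Feb 6, 2238.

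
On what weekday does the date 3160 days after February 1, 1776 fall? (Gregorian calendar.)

Sunday

First find the weekday of Feb 1, 1776. Doomsday rule: the anchor day for the 1700s is Sunday. For year 76: 76÷12 = 6 r 4, and 4÷4 = 1, so 6+4+1 = 11.
Sunday + 11 ≡ Thursday — that's 1776's doomsday.
In February the doomsday date is Feb 29 (1776 is a leap year (divisible by 4)).
Feb 1 is 28 days before Feb 29; 28 mod 7 = 0, so Thursday − 0 = Thursday.
3160 mod 7 = 3, so 3160 days after a Thursday is Thursday + 3 = Sunday.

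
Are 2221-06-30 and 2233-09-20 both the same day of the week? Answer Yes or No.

From Jun 30, 2221 to Sep 20, 2233 is 4465 days.
4465 mod 7 = 6, so they are different weekdays.
(Jun 30, 2221 is a Saturday; Sep 20, 2233 is a Friday.)

No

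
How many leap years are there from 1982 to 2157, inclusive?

Multiples of 4 in [1982,2157]: 44.
Of those, multiples of 100: 2 (not leap unless ÷400).
Multiples of 400: 1.
Leap years = 44 − 2 + 1 = 43.

43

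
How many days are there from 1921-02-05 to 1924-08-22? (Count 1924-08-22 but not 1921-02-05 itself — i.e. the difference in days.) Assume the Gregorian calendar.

Feb 5, 1921 → Feb 5, 1922: 365 days.
Feb 5, 1922 → Feb 5, 1923: 365 days.
Feb 5, 1923 → Feb 5, 1924: 365 days.
Feb 5, 1924 → Mar 5, 1924: 29 days (February has 29).
Mar 5, 1924 → Apr 5, 1924: 31 days (March has 31).
Apr 5, 1924 → May 5, 1924: 30 days (April has 30).
May 5, 1924 → Jun 5, 1924: 31 days (May has 31).
Jun 5, 1924 → Jul 5, 1924: 30 days (June has 30).
Jul 5, 1924 → Aug 5, 1924: 31 days (July has 31).
Aug 5, 1924 → Aug 22, 1924: 17 days.
Total: 1294 days.

1294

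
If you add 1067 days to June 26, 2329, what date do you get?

May 28, 2332

+365 (one year) → Jun 26, 2330 (702 left).
+365 (one year) → Jun 26, 2331 (337 left).
Jun has 30 days: +5 → Jul 1, 2331 (332 left).
Jul has 31 days: +31 → Aug 1, 2331 (301 left).
Aug has 31 days: +31 → Sep 1, 2331 (270 left).
Sep has 30 days: +30 → Oct 1, 2331 (240 left).
Oct has 31 days: +31 → Nov 1, 2331 (209 left).
Nov has 30 days: +30 → Dec 1, 2331 (179 left).
Dec has 31 days: +31 → Jan 1, 2332 (148 left).
Jan has 31 days: +31 → Feb 1, 2332 (117 left).
Feb has 29 days: +29 → Mar 1, 2332 (88 left).
Mar has 31 days: +31 → Apr 1, 2332 (57 left).
Apr has 30 days: +30 → May 1, 2332 (27 left).
+27 → May 28, 2332.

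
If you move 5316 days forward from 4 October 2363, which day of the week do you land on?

Monday

Oct 4, 2363 is a Friday.
5316 mod 7 = 3, so 5316 days after a Friday is Friday + 3 = Monday.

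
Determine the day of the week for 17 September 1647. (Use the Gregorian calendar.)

Tuesday

Doomsday rule: the anchor day for the 1600s is Tuesday. For year 47: 47÷12 = 3 r 11, and 11÷4 = 2, so 3+11+2 = 16.
Tuesday + 16 ≡ Thursday — that's 1647's doomsday.
In September the doomsday date is Sep 5.
Sep 17 is 12 days after Sep 5; 12 mod 7 = 5, so Thursday + 5 = Tuesday.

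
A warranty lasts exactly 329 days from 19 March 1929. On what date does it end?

February 11, 1930

Mar has 31 days: +13 → Apr 1, 1929 (316 left).
Apr has 30 days: +30 → May 1, 1929 (286 left).
May has 31 days: +31 → Jun 1, 1929 (255 left).
Jun has 30 days: +30 → Jul 1, 1929 (225 left).
Jul has 31 days: +31 → Aug 1, 1929 (194 left).
Aug has 31 days: +31 → Sep 1, 1929 (163 left).
Sep has 30 days: +30 → Oct 1, 1929 (133 left).
Oct has 31 days: +31 → Nov 1, 1929 (102 left).
Nov has 30 days: +30 → Dec 1, 1929 (72 left).
Dec has 31 days: +31 → Jan 1, 1930 (41 left).
Jan has 31 days: +31 → Feb 1, 1930 (10 left).
+10 → Feb 11, 1930.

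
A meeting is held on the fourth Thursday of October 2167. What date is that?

October 1, 2167 is a Thursday.
The first Thursday is therefore October 1 (same day).
The fourth Thursday is 1 + 3×7 = October 22.

October 22, 2167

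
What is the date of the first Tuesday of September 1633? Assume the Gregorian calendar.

September 6, 1633

September 1, 1633 is a Thursday.
The first Tuesday is therefore September 6 (5 days later).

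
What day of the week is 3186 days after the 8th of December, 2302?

Dec 8, 2302 is a Monday.
3186 mod 7 = 1, so 3186 days after a Monday is Monday + 1 = Tuesday.

Tuesday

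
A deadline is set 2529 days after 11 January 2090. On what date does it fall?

December 14, 2096

+365 (one year) → Jan 11, 2091 (2164 left).
+365 (one year) → Jan 11, 2092 (1799 left).
+366 (one year; includes Feb 29, 2092) → Jan 11, 2093 (1433 left).
+365 (one year) → Jan 11, 2094 (1068 left).
+365 (one year) → Jan 11, 2095 (703 left).
+365 (one year) → Jan 11, 2096 (338 left).
Jan has 31 days: +21 → Feb 1, 2096 (317 left).
Feb has 29 days: +29 → Mar 1, 2096 (288 left).
Mar has 31 days: +31 → Apr 1, 2096 (257 left).
Apr has 30 days: +30 → May 1, 2096 (227 left).
May has 31 days: +31 → Jun 1, 2096 (196 left).
Jun has 30 days: +30 → Jul 1, 2096 (166 left).
Jul has 31 days: +31 → Aug 1, 2096 (135 left).
Aug has 31 days: +31 → Sep 1, 2096 (104 left).
Sep has 30 days: +30 → Oct 1, 2096 (74 left).
Oct has 31 days: +31 → Nov 1, 2096 (43 left).
Nov has 30 days: +30 → Dec 1, 2096 (13 left).
+13 → Dec 14, 2096.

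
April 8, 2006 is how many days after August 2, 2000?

2075

Aug 2, 2000 → Aug 2, 2001: 365 days.
Aug 2, 2001 → Aug 2, 2002: 365 days.
Aug 2, 2002 → Aug 2, 2003: 365 days.
Aug 2, 2003 → Aug 2, 2004: 366 days (Feb 29, 2004 is in that span).
Aug 2, 2004 → Aug 2, 2005: 365 days.
Aug 2, 2005 → Sep 2, 2005: 31 days (August has 31).
Sep 2, 2005 → Oct 2, 2005: 30 days (September has 30).
Oct 2, 2005 → Nov 2, 2005: 31 days (October has 31).
Nov 2, 2005 → Dec 2, 2005: 30 days (November has 30).
Dec 2, 2005 → Jan 2, 2006: 31 days (December has 31).
Jan 2, 2006 → Feb 2, 2006: 31 days (January has 31).
Feb 2, 2006 → Mar 2, 2006: 28 days (February has 28).
Mar 2, 2006 → Apr 2, 2006: 31 days (March has 31).
Apr 2, 2006 → Apr 8, 2006: 6 days.
Total: 2075 days.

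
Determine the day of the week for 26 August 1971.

Thursday

January 1, 1971 is a Friday.
Jan 1, 1971 → Feb 1, 1971: 31 days (January has 31).
Feb 1, 1971 → Mar 1, 1971: 28 days (February has 28).
Mar 1, 1971 → Apr 1, 1971: 31 days (March has 31).
Apr 1, 1971 → May 1, 1971: 30 days (April has 30).
May 1, 1971 → Jun 1, 1971: 31 days (May has 31).
Jun 1, 1971 → Jul 1, 1971: 30 days (June has 30).
Jul 1, 1971 → Aug 1, 1971: 31 days (July has 31).
Aug 1, 1971 → Aug 26, 1971: 25 days.
Total: 237 days.
237 mod 7 = 6, so Friday + 6 = Thursday.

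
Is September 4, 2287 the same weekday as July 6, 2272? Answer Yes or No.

From Jul 6, 2272 to Sep 4, 2287 is 5538 days.
5538 mod 7 = 1, so they are different weekdays.
(Jul 6, 2272 is a Saturday; Sep 4, 2287 is a Sunday.)

No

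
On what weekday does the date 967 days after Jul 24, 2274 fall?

Saturday

Jul 24, 2274 is a Friday.
967 mod 7 = 1, so 967 days after a Friday is Friday + 1 = Saturday.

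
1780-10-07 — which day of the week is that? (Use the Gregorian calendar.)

Doomsday rule: the anchor day for the 1700s is Sunday. For year 80: 80÷12 = 6 r 8, and 8÷4 = 2, so 6+8+2 = 16.
Sunday + 16 ≡ Tuesday — that's 1780's doomsday.
In October the doomsday date is Oct 10.
Oct 7 is 3 days before Oct 10; 3 mod 7 = 3, so Tuesday − 3 = Saturday.

Saturday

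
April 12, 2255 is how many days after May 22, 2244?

May 22, 2244 → May 22, 2245: 365 days.
May 22, 2245 → May 22, 2246: 365 days.
May 22, 2246 → May 22, 2247: 365 days.
May 22, 2247 → May 22, 2248: 366 days (Feb 29, 2248 is in that span).
May 22, 2248 → May 22, 2249: 365 days.
May 22, 2249 → May 22, 2250: 365 days.
May 22, 2250 → May 22, 2251: 365 days.
May 22, 2251 → May 22, 2252: 366 days (Feb 29, 2252 is in that span).
May 22, 2252 → May 22, 2253: 365 days.
May 22, 2253 → May 22, 2254: 365 days.
May 22, 2254 → Jun 22, 2254: 31 days (May has 31).
Jun 22, 2254 → Jul 22, 2254: 30 days (June has 30).
Jul 22, 2254 → Aug 22, 2254: 31 days (July has 31).
Aug 22, 2254 → Sep 22, 2254: 31 days (August has 31).
Sep 22, 2254 → Oct 22, 2254: 30 days (September has 30).
Oct 22, 2254 → Nov 22, 2254: 31 days (October has 31).
Nov 22, 2254 → Dec 22, 2254: 30 days (November has 30).
Dec 22, 2254 → Jan 22, 2255: 31 days (December has 31).
Jan 22, 2255 → Feb 22, 2255: 31 days (January has 31).
Feb 22, 2255 → Mar 22, 2255: 28 days (February has 28).
Mar 22, 2255 → Apr 12, 2255: 21 days.
Total: 3977 days.

3977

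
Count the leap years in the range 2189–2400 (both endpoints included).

51

Multiples of 4 in [2189,2400]: 53.
Of those, multiples of 100: 3 (not leap unless ÷400).
Multiples of 400: 1.
Leap years = 53 − 3 + 1 = 51.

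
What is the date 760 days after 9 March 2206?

+365 (one year) → Mar 9, 2207 (395 left).
Mar has 31 days: +23 → Apr 1, 2207 (372 left).
Apr has 30 days: +30 → May 1, 2207 (342 left).
May has 31 days: +31 → Jun 1, 2207 (311 left).
Jun has 30 days: +30 → Jul 1, 2207 (281 left).
Jul has 31 days: +31 → Aug 1, 2207 (250 left).
Aug has 31 days: +31 → Sep 1, 2207 (219 left).
Sep has 30 days: +30 → Oct 1, 2207 (189 left).
Oct has 31 days: +31 → Nov 1, 2207 (158 left).
Nov has 30 days: +30 → Dec 1, 2207 (128 left).
Dec has 31 days: +31 → Jan 1, 2208 (97 left).
Jan has 31 days: +31 → Feb 1, 2208 (66 left).
Feb has 29 days: +29 → Mar 1, 2208 (37 left).
Mar has 31 days: +31 → Apr 1, 2208 (6 left).
+6 → Apr 7, 2208.

April 7, 2208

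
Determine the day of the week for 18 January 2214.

Doomsday rule: the anchor day for the 2200s is Friday. For year 14: 14÷12 = 1 r 2, and 2÷4 = 0, so 1+2+0 = 3.
Friday + 3 ≡ Monday — that's 2214's doomsday.
In January the doomsday date is Jan 3 (2214 is not a leap year).
Jan 18 is 15 days after Jan 3; 15 mod 7 = 1, so Monday + 1 = Tuesday.

Tuesday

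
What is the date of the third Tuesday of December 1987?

December 1, 1987 is a Tuesday.
The first Tuesday is therefore December 1 (same day).
The third Tuesday is 1 + 2×7 = December 15.

December 15, 1987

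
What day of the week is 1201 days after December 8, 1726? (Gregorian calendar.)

Dec 8, 1726 is a Sunday.
1201 mod 7 = 4, so 1201 days after a Sunday is Sunday + 4 = Thursday.

Thursday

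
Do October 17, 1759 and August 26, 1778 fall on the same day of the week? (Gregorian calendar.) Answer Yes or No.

From Oct 17, 1759 to Aug 26, 1778 is 6888 days.
6888 mod 7 = 0, so they are the same weekday.
(Oct 17, 1759 is a Wednesday; Aug 26, 1778 is a Wednesday.)

Yes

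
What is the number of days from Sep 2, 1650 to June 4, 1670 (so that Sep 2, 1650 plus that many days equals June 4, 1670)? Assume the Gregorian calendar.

7215

Sep 2, 1650 → Sep 2, 1651: 365 days.
Sep 2, 1651 → Sep 2, 1652: 366 days (Feb 29, 1652 is in that span).
Sep 2, 1652 → Sep 2, 1653: 365 days.
Sep 2, 1653 → Sep 2, 1654: 365 days.
Sep 2, 1654 → Sep 2, 1655: 365 days.
Sep 2, 1655 → Sep 2, 1656: 366 days (Feb 29, 1656 is in that span).
Sep 2, 1656 → Sep 2, 1657: 365 days.
Sep 2, 1657 → Sep 2, 1658: 365 days.
Sep 2, 1658 → Sep 2, 1659: 365 days.
Sep 2, 1659 → Sep 2, 1660: 366 days (Feb 29, 1660 is in that span).
Sep 2, 1660 → Sep 2, 1661: 365 days.
Sep 2, 1661 → Sep 2, 1662: 365 days.
Sep 2, 1662 → Sep 2, 1663: 365 days.
Sep 2, 1663 → Sep 2, 1664: 366 days (Feb 29, 1664 is in that span).
Sep 2, 1664 → Sep 2, 1665: 365 days.
Sep 2, 1665 → Sep 2, 1666: 365 days.
Sep 2, 1666 → Sep 2, 1667: 365 days.
Sep 2, 1667 → Sep 2, 1668: 366 days (Feb 29, 1668 is in that span).
Sep 2, 1668 → Sep 2, 1669: 365 days.
Sep 2, 1669 → Oct 2, 1669: 30 days (September has 30).
Oct 2, 1669 → Nov 2, 1669: 31 days (October has 31).
Nov 2, 1669 → Dec 2, 1669: 30 days (November has 30).
Dec 2, 1669 → Jan 2, 1670: 31 days (December has 31).
Jan 2, 1670 → Feb 2, 1670: 31 days (January has 31).
Feb 2, 1670 → Mar 2, 1670: 28 days (February has 28).
Mar 2, 1670 → Apr 2, 1670: 31 days (March has 31).
Apr 2, 1670 → May 2, 1670: 30 days (April has 30).
May 2, 1670 → Jun 2, 1670: 31 days (May has 31).
Jun 2, 1670 → Jun 4, 1670: 2 days.
Total: 7215 days.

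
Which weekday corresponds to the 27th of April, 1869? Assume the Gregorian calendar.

Doomsday rule: the anchor day for the 1800s is Friday. For year 69: 69÷12 = 5 r 9, and 9÷4 = 2, so 5+9+2 = 16.
Friday + 16 ≡ Sunday — that's 1869's doomsday.
In April the doomsday date is Apr 4.
Apr 27 is 23 days after Apr 4; 23 mod 7 = 2, so Sunday + 2 = Tuesday.

Tuesday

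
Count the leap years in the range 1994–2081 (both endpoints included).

22

Multiples of 4 in [1994,2081]: 22.
Of those, multiples of 100: 1 (not leap unless ÷400).
Multiples of 400: 1.
Leap years = 22 − 1 + 1 = 22.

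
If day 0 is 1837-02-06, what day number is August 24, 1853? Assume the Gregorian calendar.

6043

Feb 6, 1837 → Feb 6, 1838: 365 days.
Feb 6, 1838 → Feb 6, 1839: 365 days.
Feb 6, 1839 → Feb 6, 1840: 365 days.
Feb 6, 1840 → Feb 6, 1841: 366 days (Feb 29, 1840 is in that span).
Feb 6, 1841 → Feb 6, 1842: 365 days.
Feb 6, 1842 → Feb 6, 1843: 365 days.
Feb 6, 1843 → Feb 6, 1844: 365 days.
Feb 6, 1844 → Feb 6, 1845: 366 days (Feb 29, 1844 is in that span).
Feb 6, 1845 → Feb 6, 1846: 365 days.
Feb 6, 1846 → Feb 6, 1847: 365 days.
Feb 6, 1847 → Feb 6, 1848: 365 days.
Feb 6, 1848 → Feb 6, 1849: 366 days (Feb 29, 1848 is in that span).
Feb 6, 1849 → Feb 6, 1850: 365 days.
Feb 6, 1850 → Feb 6, 1851: 365 days.
Feb 6, 1851 → Feb 6, 1852: 365 days.
Feb 6, 1852 → Feb 6, 1853: 366 days (Feb 29, 1852 is in that span).
Feb 6, 1853 → Mar 6, 1853: 28 days (February has 28).
Mar 6, 1853 → Apr 6, 1853: 31 days (March has 31).
Apr 6, 1853 → May 6, 1853: 30 days (April has 30).
May 6, 1853 → Jun 6, 1853: 31 days (May has 31).
Jun 6, 1853 → Jul 6, 1853: 30 days (June has 30).
Jul 6, 1853 → Aug 6, 1853: 31 days (July has 31).
Aug 6, 1853 → Aug 24, 1853: 18 days.
Total: 6043 days.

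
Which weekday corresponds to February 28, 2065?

January 1, 2065 is a Thursday.
Jan 1, 2065 → Feb 1, 2065: 31 days (January has 31).
Feb 1, 2065 → Feb 28, 2065: 27 days.
Total: 58 days.
58 mod 7 = 2, so Thursday + 2 = Saturday.

Saturday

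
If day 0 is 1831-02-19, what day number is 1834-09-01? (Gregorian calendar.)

1290

Feb 19, 1831 → Feb 19, 1832: 365 days.
Feb 19, 1832 → Feb 19, 1833: 366 days (Feb 29, 1832 is in that span).
Feb 19, 1833 → Feb 19, 1834: 365 days.
Feb 19, 1834 → Mar 19, 1834: 28 days (February has 28).
Mar 19, 1834 → Apr 19, 1834: 31 days (March has 31).
Apr 19, 1834 → May 19, 1834: 30 days (April has 30).
May 19, 1834 → Jun 19, 1834: 31 days (May has 31).
Jun 19, 1834 → Jul 19, 1834: 30 days (June has 30).
Jul 19, 1834 → Aug 19, 1834: 31 days (July has 31).
Aug 19, 1834 → Sep 1, 1834: 13 days.
Total: 1290 days.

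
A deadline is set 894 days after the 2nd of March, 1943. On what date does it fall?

+366 (one year; includes Feb 29, 1944) → Mar 2, 1944 (528 left).
+365 (one year) → Mar 2, 1945 (163 left).
Mar has 31 days: +30 → Apr 1, 1945 (133 left).
Apr has 30 days: +30 → May 1, 1945 (103 left).
May has 31 days: +31 → Jun 1, 1945 (72 left).
Jun has 30 days: +30 → Jul 1, 1945 (42 left).
Jul has 31 days: +31 → Aug 1, 1945 (11 left).
+11 → Aug 12, 1945.

August 12, 1945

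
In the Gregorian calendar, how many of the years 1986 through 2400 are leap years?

Multiples of 4 in [1986,2400]: 104.
Of those, multiples of 100: 5 (not leap unless ÷400).
Multiples of 400: 2.
Leap years = 104 − 5 + 2 = 101.

101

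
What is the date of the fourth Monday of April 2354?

April 26, 2354

April 1, 2354 is a Thursday.
The first Monday is therefore April 5 (4 days later).
The fourth Monday is 5 + 3×7 = April 26.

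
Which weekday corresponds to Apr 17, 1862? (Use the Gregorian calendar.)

Doomsday rule: the anchor day for the 1800s is Friday. For year 62: 62÷12 = 5 r 2, and 2÷4 = 0, so 5+2+0 = 7.
Friday + 7 ≡ Friday — that's 1862's doomsday.
In April the doomsday date is Apr 4.
Apr 17 is 13 days after Apr 4; 13 mod 7 = 6, so Friday + 6 = Thursday.

Thursday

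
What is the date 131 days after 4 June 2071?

Jun has 30 days: +27 → Jul 1, 2071 (104 left).
Jul has 31 days: +31 → Aug 1, 2071 (73 left).
Aug has 31 days: +31 → Sep 1, 2071 (42 left).
Sep has 30 days: +30 → Oct 1, 2071 (12 left).
+12 → Oct 13, 2071.

October 13, 2071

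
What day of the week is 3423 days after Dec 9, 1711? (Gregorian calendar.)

Dec 9, 1711 is a Wednesday.
3423 mod 7 = 0, so 3423 days after a Wednesday is Wednesday + 0 = Wednesday.

Wednesday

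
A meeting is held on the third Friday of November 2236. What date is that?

November 18, 2236

November 1, 2236 is a Tuesday.
The first Friday is therefore November 4 (3 days later).
The third Friday is 4 + 2×7 = November 18.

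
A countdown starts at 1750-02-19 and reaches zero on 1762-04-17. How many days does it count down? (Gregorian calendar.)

Feb 19, 1750 → Feb 19, 1751: 365 days.
Feb 19, 1751 → Feb 19, 1752: 365 days.
Feb 19, 1752 → Feb 19, 1753: 366 days (Feb 29, 1752 is in that span).
Feb 19, 1753 → Feb 19, 1754: 365 days.
Feb 19, 1754 → Feb 19, 1755: 365 days.
Feb 19, 1755 → Feb 19, 1756: 365 days.
Feb 19, 1756 → Feb 19, 1757: 366 days (Feb 29, 1756 is in that span).
Feb 19, 1757 → Feb 19, 1758: 365 days.
Feb 19, 1758 → Feb 19, 1759: 365 days.
Feb 19, 1759 → Feb 19, 1760: 365 days.
Feb 19, 1760 → Feb 19, 1761: 366 days (Feb 29, 1760 is in that span).
Feb 19, 1761 → Feb 19, 1762: 365 days.
Feb 19, 1762 → Mar 19, 1762: 28 days (February has 28).
Mar 19, 1762 → Apr 17, 1762: 29 days.
Total: 4440 days.

4440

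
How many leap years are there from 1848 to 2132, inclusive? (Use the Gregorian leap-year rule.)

Multiples of 4 in [1848,2132]: 72.
Of those, multiples of 100: 3 (not leap unless ÷400).
Multiples of 400: 1.
Leap years = 72 − 3 + 1 = 70.

70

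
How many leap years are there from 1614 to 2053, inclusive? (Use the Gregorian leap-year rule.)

Multiples of 4 in [1614,2053]: 110.
Of those, multiples of 100: 4 (not leap unless ÷400).
Multiples of 400: 1.
Leap years = 110 − 4 + 1 = 107.

107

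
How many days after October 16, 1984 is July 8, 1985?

Oct 16, 1984 → Nov 16, 1984: 31 days (October has 31).
Nov 16, 1984 → Dec 16, 1984: 30 days (November has 30).
Dec 16, 1984 → Jan 16, 1985: 31 days (December has 31).
Jan 16, 1985 → Feb 16, 1985: 31 days (January has 31).
Feb 16, 1985 → Mar 16, 1985: 28 days (February has 28).
Mar 16, 1985 → Apr 16, 1985: 31 days (March has 31).
Apr 16, 1985 → May 16, 1985: 30 days (April has 30).
May 16, 1985 → Jun 16, 1985: 31 days (May has 31).
Jun 16, 1985 → Jul 8, 1985: 22 days.
Total: 265 days.

265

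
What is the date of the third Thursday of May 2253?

May 19, 2253

May 1, 2253 is a Sunday.
The first Thursday is therefore May 5 (4 days later).
The third Thursday is 5 + 2×7 = May 19.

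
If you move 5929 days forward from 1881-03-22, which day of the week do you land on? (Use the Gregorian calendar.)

First find the weekday of Mar 22, 1881. Doomsday rule: the anchor day for the 1800s is Friday. For year 81: 81÷12 = 6 r 9, and 9÷4 = 2, so 6+9+2 = 17.
Friday + 17 ≡ Monday — that's 1881's doomsday.
In March the doomsday date is Mar 14.
Mar 22 is 8 days after Mar 14; 8 mod 7 = 1, so Monday + 1 = Tuesday.
5929 mod 7 = 0, so 5929 days after a Tuesday is Tuesday + 0 = Tuesday.

Tuesday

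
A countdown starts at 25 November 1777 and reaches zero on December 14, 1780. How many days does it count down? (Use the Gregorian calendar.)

Nov 25, 1777 → Nov 25, 1778: 365 days.
Nov 25, 1778 → Nov 25, 1779: 365 days.
Nov 25, 1779 → Dec 25, 1779: 30 days (November has 30).
Dec 25, 1779 → Jan 25, 1780: 31 days (December has 31).
Jan 25, 1780 → Feb 25, 1780: 31 days (January has 31).
Feb 25, 1780 → Mar 25, 1780: 29 days (February has 29).
Mar 25, 1780 → Apr 25, 1780: 31 days (March has 31).
Apr 25, 1780 → May 25, 1780: 30 days (April has 30).
May 25, 1780 → Jun 25, 1780: 31 days (May has 31).
Jun 25, 1780 → Jul 25, 1780: 30 days (June has 30).
Jul 25, 1780 → Aug 25, 1780: 31 days (July has 31).
Aug 25, 1780 → Sep 25, 1780: 31 days (August has 31).
Sep 25, 1780 → Oct 25, 1780: 30 days (September has 30).
Oct 25, 1780 → Nov 25, 1780: 31 days (October has 31).
Nov 25, 1780 → Dec 14, 1780: 19 days.
Total: 1115 days.

1115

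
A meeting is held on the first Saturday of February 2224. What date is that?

February 7, 2224

February 1, 2224 is a Sunday.
The first Saturday is therefore February 7 (6 days later).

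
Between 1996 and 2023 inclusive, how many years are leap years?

Multiples of 4 in [1996,2023]: 7.
Of those, multiples of 100: 1 (not leap unless ÷400).
Multiples of 400: 1.
Leap years = 7 − 1 + 1 = 7.

7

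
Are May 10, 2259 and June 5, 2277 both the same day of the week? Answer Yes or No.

Yes

From May 10, 2259 to Jun 5, 2277 is 6601 days.
6601 mod 7 = 0, so they are the same weekday.
(May 10, 2259 is a Tuesday; Jun 5, 2277 is a Tuesday.)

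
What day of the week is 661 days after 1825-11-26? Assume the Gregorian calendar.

Nov 26, 1825 is a Saturday.
661 mod 7 = 3, so 661 days after a Saturday is Saturday + 3 = Tuesday.

Tuesday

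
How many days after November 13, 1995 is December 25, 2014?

Nov 13, 1995 → Nov 13, 1996: 366 days (Feb 29, 1996 is in that span).
Nov 13, 1996 → Nov 13, 1997: 365 days.
Nov 13, 1997 → Nov 13, 1998: 365 days.
Nov 13, 1998 → Nov 13, 1999: 365 days.
Nov 13, 1999 → Nov 13, 2000: 366 days (Feb 29, 2000 is in that span).
Nov 13, 2000 → Nov 13, 2001: 365 days.
Nov 13, 2001 → Nov 13, 2002: 365 days.
Nov 13, 2002 → Nov 13, 2003: 365 days.
Nov 13, 2003 → Nov 13, 2004: 366 days (Feb 29, 2004 is in that span).
Nov 13, 2004 → Nov 13, 2005: 365 days.
Nov 13, 2005 → Nov 13, 2006: 365 days.
Nov 13, 2006 → Nov 13, 2007: 365 days.
Nov 13, 2007 → Nov 13, 2008: 366 days (Feb 29, 2008 is in that span).
Nov 13, 2008 → Nov 13, 2009: 365 days.
Nov 13, 2009 → Nov 13, 2010: 365 days.
Nov 13, 2010 → Nov 13, 2011: 365 days.
Nov 13, 2011 → Nov 13, 2012: 366 days (Feb 29, 2012 is in that span).
Nov 13, 2012 → Nov 13, 2013: 365 days.
Nov 13, 2013 → Nov 13, 2014: 365 days.
Nov 13, 2014 → Dec 13, 2014: 30 days (November has 30).
Dec 13, 2014 → Dec 25, 2014: 12 days.
Total: 6982 days.

6982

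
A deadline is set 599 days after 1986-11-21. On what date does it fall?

+365 (one year) → Nov 21, 1987 (234 left).
Nov has 30 days: +10 → Dec 1, 1987 (224 left).
Dec has 31 days: +31 → Jan 1, 1988 (193 left).
Jan has 31 days: +31 → Feb 1, 1988 (162 left).
Feb has 29 days: +29 → Mar 1, 1988 (133 left).
Mar has 31 days: +31 → Apr 1, 1988 (102 left).
Apr has 30 days: +30 → May 1, 1988 (72 left).
May has 31 days: +31 → Jun 1, 1988 (41 left).
Jun has 30 days: +30 → Jul 1, 1988 (11 left).
+11 → Jul 12, 1988.

July 12, 1988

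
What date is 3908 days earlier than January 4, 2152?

−365 (one year) → Jan 4, 2151 (3543 left).
−365 (one year) → Jan 4, 2150 (3178 left).
−365 (one year) → Jan 4, 2149 (2813 left).
−366 (one year; includes Feb 29, 2148) → Jan 4, 2148 (2447 left).
−365 (one year) → Jan 4, 2147 (2082 left).
−365 (one year) → Jan 4, 2146 (1717 left).
−365 (one year) → Jan 4, 2145 (1352 left).
−366 (one year; includes Feb 29, 2144) → Jan 4, 2144 (986 left).
−365 (one year) → Jan 4, 2143 (621 left).
−365 (one year) → Jan 4, 2142 (256 left).
−4 → Dec 31, 2141 (end of Dec, 31 days; 252 left).
−31 → Nov 30, 2141 (end of Nov, 30 days; 221 left).
−30 → Oct 31, 2141 (end of Oct, 31 days; 191 left).
−31 → Sep 30, 2141 (end of Sep, 30 days; 160 left).
−30 → Aug 31, 2141 (end of Aug, 31 days; 130 left).
−31 → Jul 31, 2141 (end of Jul, 31 days; 99 left).
−31 → Jun 30, 2141 (end of Jun, 30 days; 68 left).
−30 → May 31, 2141 (end of May, 31 days; 38 left).
−31 → Apr 30, 2141 (end of Apr, 30 days; 7 left).
−7 → Apr 23, 2141.

April 23, 2141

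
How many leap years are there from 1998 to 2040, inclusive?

Multiples of 4 in [1998,2040]: 11.
Of those, multiples of 100: 1 (not leap unless ÷400).
Multiples of 400: 1.
Leap years = 11 − 1 + 1 = 11.

11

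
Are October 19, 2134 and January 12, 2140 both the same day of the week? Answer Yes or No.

Yes

From Oct 19, 2134 to Jan 12, 2140 is 1911 days.
1911 mod 7 = 0, so they are the same weekday.
(Oct 19, 2134 is a Tuesday; Jan 12, 2140 is a Tuesday.)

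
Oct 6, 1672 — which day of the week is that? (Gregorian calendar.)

Thursday

Doomsday rule: the anchor day for the 1600s is Tuesday. For year 72: 72÷12 = 6 r 0, and 0÷4 = 0, so 6+0+0 = 6.
Tuesday + 6 ≡ Monday — that's 1672's doomsday.
In October the doomsday date is Oct 10.
Oct 6 is 4 days before Oct 10; 4 mod 7 = 4, so Monday − 4 = Thursday.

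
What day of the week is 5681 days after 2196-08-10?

Sunday

Aug 10, 2196 is a Wednesday.
5681 mod 7 = 4, so 5681 days after a Wednesday is Wednesday + 4 = Sunday.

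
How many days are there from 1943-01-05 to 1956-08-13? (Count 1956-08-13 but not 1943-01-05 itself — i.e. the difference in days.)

Jan 5, 1943 → Jan 5, 1944: 365 days.
Jan 5, 1944 → Jan 5, 1945: 366 days (Feb 29, 1944 is in that span).
Jan 5, 1945 → Jan 5, 1946: 365 days.
Jan 5, 1946 → Jan 5, 1947: 365 days.
Jan 5, 1947 → Jan 5, 1948: 365 days.
Jan 5, 1948 → Jan 5, 1949: 366 days (Feb 29, 1948 is in that span).
Jan 5, 1949 → Jan 5, 1950: 365 days.
Jan 5, 1950 → Jan 5, 1951: 365 days.
Jan 5, 1951 → Jan 5, 1952: 365 days.
Jan 5, 1952 → Jan 5, 1953: 366 days (Feb 29, 1952 is in that span).
Jan 5, 1953 → Jan 5, 1954: 365 days.
Jan 5, 1954 → Jan 5, 1955: 365 days.
Jan 5, 1955 → Jan 5, 1956: 365 days.
Jan 5, 1956 → Feb 5, 1956: 31 days (January has 31).
Feb 5, 1956 → Mar 5, 1956: 29 days (February has 29).
Mar 5, 1956 → Apr 5, 1956: 31 days (March has 31).
Apr 5, 1956 → May 5, 1956: 30 days (April has 30).
May 5, 1956 → Jun 5, 1956: 31 days (May has 31).
Jun 5, 1956 → Jul 5, 1956: 30 days (June has 30).
Jul 5, 1956 → Aug 5, 1956: 31 days (July has 31).
Aug 5, 1956 → Aug 13, 1956: 8 days.
Total: 4969 days.

4969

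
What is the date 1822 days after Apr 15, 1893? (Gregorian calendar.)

April 11, 1898

+365 (one year) → Apr 15, 1894 (1457 left).
+365 (one year) → Apr 15, 1895 (1092 left).
+366 (one year; includes Feb 29, 1896) → Apr 15, 1896 (726 left).
+365 (one year) → Apr 15, 1897 (361 left).
Apr has 30 days: +16 → May 1, 1897 (345 left).
May has 31 days: +31 → Jun 1, 1897 (314 left).
Jun has 30 days: +30 → Jul 1, 1897 (284 left).
Jul has 31 days: +31 → Aug 1, 1897 (253 left).
Aug has 31 days: +31 → Sep 1, 1897 (222 left).
Sep has 30 days: +30 → Oct 1, 1897 (192 left).
Oct has 31 days: +31 → Nov 1, 1897 (161 left).
Nov has 30 days: +30 → Dec 1, 1897 (131 left).
Dec has 31 days: +31 → Jan 1, 1898 (100 left).
Jan has 31 days: +31 → Feb 1, 1898 (69 left).
Feb has 28 days: +28 → Mar 1, 1898 (41 left).
Mar has 31 days: +31 → Apr 1, 1898 (10 left).
+10 → Apr 11, 1898.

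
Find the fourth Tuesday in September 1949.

September 27, 1949

September 1, 1949 is a Thursday.
The first Tuesday is therefore September 6 (5 days later).
The fourth Tuesday is 6 + 3×7 = September 27.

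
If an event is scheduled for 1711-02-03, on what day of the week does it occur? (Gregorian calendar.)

Doomsday rule: the anchor day for the 1700s is Sunday. For year 11: 11÷12 = 0 r 11, and 11÷4 = 2, so 0+11+2 = 13.
Sunday + 13 ≡ Saturday — that's 1711's doomsday.
In February the doomsday date is Feb 28 (1711 is not a leap year).
Feb 3 is 25 days before Feb 28; 25 mod 7 = 4, so Saturday − 4 = Tuesday.

Tuesday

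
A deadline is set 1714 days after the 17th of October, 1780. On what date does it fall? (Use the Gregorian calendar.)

June 27, 1785

+365 (one year) → Oct 17, 1781 (1349 left).
+365 (one year) → Oct 17, 1782 (984 left).
+365 (one year) → Oct 17, 1783 (619 left).
+366 (one year; includes Feb 29, 1784) → Oct 17, 1784 (253 left).
Oct has 31 days: +15 → Nov 1, 1784 (238 left).
Nov has 30 days: +30 → Dec 1, 1784 (208 left).
Dec has 31 days: +31 → Jan 1, 1785 (177 left).
Jan has 31 days: +31 → Feb 1, 1785 (146 left).
Feb has 28 days: +28 → Mar 1, 1785 (118 left).
Mar has 31 days: +31 → Apr 1, 1785 (87 left).
Apr has 30 days: +30 → May 1, 1785 (57 left).
May has 31 days: +31 → Jun 1, 1785 (26 left).
+26 → Jun 27, 1785.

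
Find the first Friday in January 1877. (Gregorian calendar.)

January 1, 1877 is a Monday.
The first Friday is therefore January 5 (4 days later).

January 5, 1877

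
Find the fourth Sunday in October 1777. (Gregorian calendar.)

October 26, 1777

October 1, 1777 is a Wednesday.
The first Sunday is therefore October 5 (4 days later).
The fourth Sunday is 5 + 3×7 = October 26.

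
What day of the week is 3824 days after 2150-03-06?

First find the weekday of Mar 6, 2150. Doomsday rule: the anchor day for the 2100s is Sunday. For year 50: 50÷12 = 4 r 2, and 2÷4 = 0, so 4+2+0 = 6.
Sunday + 6 ≡ Saturday — that's 2150's doomsday.
In March the doomsday date is Mar 14.
Mar 6 is 8 days before Mar 14; 8 mod 7 = 1, so Saturday − 1 = Friday.
3824 mod 7 = 2, so 3824 days after a Friday is Friday + 2 = Sunday.

Sunday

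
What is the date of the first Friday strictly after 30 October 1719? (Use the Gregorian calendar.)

Oct 30, 1719 is a Monday.
From Monday to the next Friday is 4 days.
Oct 30, 1719 + 4 = Nov 3, 1719.

November 3, 1719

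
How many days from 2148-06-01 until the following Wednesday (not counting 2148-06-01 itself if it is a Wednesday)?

4

Jun 1, 2148 is a Saturday.
From Saturday to the next Wednesday is 4 days.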